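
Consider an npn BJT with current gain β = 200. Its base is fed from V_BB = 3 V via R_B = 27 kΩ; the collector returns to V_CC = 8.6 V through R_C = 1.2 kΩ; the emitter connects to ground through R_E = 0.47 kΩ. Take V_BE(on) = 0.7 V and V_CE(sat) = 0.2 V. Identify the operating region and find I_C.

Assume active. Base-emitter loop: I_B = (V_BB − V_BE)/(R_B + (β+1)R_E) = (3 − 0.7)/(27 + 201×0.47) = 0.0189 mA.
I_C = β·I_B = 200×0.0189 = 3.79 mA.
V_CE = V_CC − I_C·R_C − I_E·R_E = 8.6 − 3.79×1.2 − 3.81×0.47 = 2.27 V > V_CE(sat), so the active-region assumption holds.

active; I_C ≈ 3.8 mA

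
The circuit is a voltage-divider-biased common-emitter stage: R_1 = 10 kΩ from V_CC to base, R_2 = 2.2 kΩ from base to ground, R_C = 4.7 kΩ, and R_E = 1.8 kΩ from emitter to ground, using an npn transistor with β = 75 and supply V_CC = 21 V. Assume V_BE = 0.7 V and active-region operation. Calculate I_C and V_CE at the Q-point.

Thevenize the base divider: V_Th = V_CC·R_2/(R_1+R_2) = 21×2.2/12.2 = 3.79 V, R_Th = R_1‖R_2 = 1.8 kΩ.
Base-emitter loop: V_Th = I_B·R_Th + V_BE + (β+1)I_B·R_E, so I_B = (3.79 − 0.7) / (1.8 + 76×1.8) = 0.0223 mA.
I_C = β·I_B = 75×0.0223 = 1.67 mA, and I_E = (β+1)I_B = 1.69 mA.
V_CE = V_CC − I_C·R_C − I_E·R_E = 21 − 1.67×4.7 − 1.69×1.8 = 10.1 V.
V_CE = 10.1 V > 0.2 V confirms active-region operation.

I_C ≈ 1.7 mA, V_CE ≈ 10 V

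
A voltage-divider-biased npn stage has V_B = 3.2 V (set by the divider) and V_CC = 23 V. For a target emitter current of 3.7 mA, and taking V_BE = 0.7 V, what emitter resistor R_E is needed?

R_E ≈ 0.68 kΩ

V_E = V_B − V_BE = 3.2 − 0.7 = 2.5 V.
R_E = V_E / I_E = 2.5 / 3.7 = 0.676 kΩ.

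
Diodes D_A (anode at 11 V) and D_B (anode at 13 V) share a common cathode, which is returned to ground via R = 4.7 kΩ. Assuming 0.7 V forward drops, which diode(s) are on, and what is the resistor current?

Assume both conduct. Then node N would need to be at both 11−0.7 = 10.3 V and 13−0.7 = 12.3 V, which is impossible.
Assume only D_B conducts: V_N = 13 − 0.7 = 12.3 V, so I_R = 12.3/4.7 = 2.62 mA.
Check D_A: its anode-to-cathode voltage is 11 − 12.3 = -1.3 V < 0.7 V, so it is off. The assumption is consistent.

Only D_B conducts; I_R ≈ 2.6 mA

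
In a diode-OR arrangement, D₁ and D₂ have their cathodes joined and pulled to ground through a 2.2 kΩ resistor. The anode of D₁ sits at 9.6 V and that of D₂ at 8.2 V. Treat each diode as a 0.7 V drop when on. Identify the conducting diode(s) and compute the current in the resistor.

Only D₁ conducts; I_R ≈ 4 mA

Assume both conduct. Then node N would need to be at both 9.6−0.7 = 8.9 V and 8.2−0.7 = 7.5 V, which is impossible.
Assume only D₁ conducts: V_N = 9.6 − 0.7 = 8.9 V, so I_R = 8.9/2.2 = 4.05 mA.
Check D₂: its anode-to-cathode voltage is 8.2 − 8.9 = -0.7 V < 0.7 V, so it is off. The assumption is consistent.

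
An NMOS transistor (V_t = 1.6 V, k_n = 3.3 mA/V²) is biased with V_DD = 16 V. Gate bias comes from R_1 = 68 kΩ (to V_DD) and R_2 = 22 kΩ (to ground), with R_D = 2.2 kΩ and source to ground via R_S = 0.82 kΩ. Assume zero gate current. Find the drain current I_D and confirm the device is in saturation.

V_G = V_DD·R_2/(R_1+R_2) = 16×22/90 = 3.91 V.
Assume saturation: I_D = (k_n/2)(V_GS − V_t)² with V_GS = V_G − I_D·R_S = 3.91 − 0.82·I_D.
Substituting gives 1.11·I_D² − 7.25·I_D + 8.81 = 0, with roots I_D = 1.61 or 4.93 mA.
The root I_D = 4.93 mA gives V_GS = -0.128 V ≤ V_t, so take I_D = 1.61 mA.
Then V_GS = 2.59 V and V_DS = V_DD − I_D(R_D+R_S) = 16 − 1.61×3.02 = 11.1 V.
Saturation requires V_DS ≥ V_GS − V_t = 0.989 V; 11.1 ≥ 0.989 ✓.

I_D ≈ 1.6 mA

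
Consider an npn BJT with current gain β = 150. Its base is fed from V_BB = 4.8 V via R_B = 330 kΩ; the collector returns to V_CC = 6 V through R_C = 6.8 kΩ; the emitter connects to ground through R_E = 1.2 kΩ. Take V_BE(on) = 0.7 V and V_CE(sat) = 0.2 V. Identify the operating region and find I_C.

Assume active: I_B = (4.8 − 0.7)/(330 + 151×1.2) = 0.00802 mA, I_C = β·I_B = 1.2 mA.
Then V_CE = 6 − 1.2×6.8 − 1.21×1.2 = -3.63 V < 0.2 V — the active assumption fails.
Re-solve with V_CE = 0.2 V. KCL at the emitter: V_E/R_E = (V_BB−0.7−V_E)/R_B + (V_CC−0.2−V_E)/R_C, giving V_E = 0.88 V.
I_C = (V_CC − 0.2 − V_E)/R_C = (5.8 − 0.88)/6.8 = 0.724 mA.
Check: I_B = (4.1 − 0.88)/330 = 0.00976 mA, and β·I_B = 1.46 mA > I_C, confirming saturation.

saturation; I_C ≈ 0.72 mA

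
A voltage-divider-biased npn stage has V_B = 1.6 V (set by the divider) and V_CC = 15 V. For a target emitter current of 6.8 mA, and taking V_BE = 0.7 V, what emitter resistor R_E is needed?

V_E = V_B − V_BE = 1.6 − 0.7 = 0.9 V.
R_E = V_E / I_E = 0.9 / 6.8 = 0.132 kΩ.

R_E ≈ 0.13 kΩ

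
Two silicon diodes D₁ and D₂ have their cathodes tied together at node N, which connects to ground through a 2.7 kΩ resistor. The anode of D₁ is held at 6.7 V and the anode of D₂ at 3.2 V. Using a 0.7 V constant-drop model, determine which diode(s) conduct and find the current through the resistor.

Assume both conduct. Then node N would need to be at both 6.7−0.7 = 6 V and 3.2−0.7 = 2.5 V, which is impossible.
Assume only D₁ conducts: V_N = 6.7 − 0.7 = 6 V, so I_R = 6/2.7 = 2.22 mA.
Check D₂: its anode-to-cathode voltage is 3.2 − 6 = -2.8 V < 0.7 V, so it is off. The assumption is consistent.

Only D₁ conducts; I_R ≈ 2.2 mA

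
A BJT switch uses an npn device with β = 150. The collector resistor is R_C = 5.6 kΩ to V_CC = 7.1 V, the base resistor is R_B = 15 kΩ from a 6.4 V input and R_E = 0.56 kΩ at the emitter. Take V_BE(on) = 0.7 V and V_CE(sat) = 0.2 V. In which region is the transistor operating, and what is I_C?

Assume active: I_B = (6.4 − 0.7)/(15 + 151×0.56) = 0.0573 mA, I_C = β·I_B = 8.59 mA.
Then V_CE = 7.1 − 8.59×5.6 − 8.65×0.56 = -45.8 V < 0.2 V — the active assumption fails.
Re-solve with V_CE = 0.2 V. KCL at the emitter: V_E/R_E = (V_BB−0.7−V_E)/R_B + (V_CC−0.2−V_E)/R_C, giving V_E = 0.794 V.
I_C = (V_CC − 0.2 − V_E)/R_C = (6.9 − 0.794)/5.6 = 1.09 mA.
Check: I_B = (5.7 − 0.794)/15 = 0.327 mA, and β·I_B = 49.1 mA > I_C, confirming saturation.

saturation; I_C ≈ 1.1 mA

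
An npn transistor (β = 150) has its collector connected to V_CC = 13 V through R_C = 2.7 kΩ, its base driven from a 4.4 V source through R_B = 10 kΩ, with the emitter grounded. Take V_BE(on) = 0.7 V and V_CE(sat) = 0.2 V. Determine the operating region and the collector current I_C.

saturation; I_C ≈ 4.7 mA

Assume active: I_B = (4.4 − 0.7)/10 = 0.37 mA, giving I_C = β·I_B = 55.5 mA.
But then V_CE = 13 − 55.5×2.7 = -137 V < V_CE(sat) = 0.2 V — impossible in the active region.
So the transistor is saturated. With V_CE = 0.2 V, I_C = (V_CC − 0.2)/R_C = 12.8/2.7 = 4.74 mA.
Check: β·I_B = 55.5 mA > I_C = 4.74 mA, confirming saturation.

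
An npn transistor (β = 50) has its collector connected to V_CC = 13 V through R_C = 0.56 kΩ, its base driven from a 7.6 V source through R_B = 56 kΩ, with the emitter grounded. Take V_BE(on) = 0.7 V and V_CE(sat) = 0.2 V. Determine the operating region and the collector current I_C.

Assume active. Base-emitter loop: I_B = (V_BB − V_BE)/R_B = (7.6 − 0.7)/56 = 0.123 mA.
I_C = β·I_B = 50×0.123 = 6.16 mA.
V_CE = V_CC − I_C·R_C = 13 − 6.16×0.56 = 9.55 V > V_CE(sat), so the active-region assumption holds.

active; I_C ≈ 6.2 mA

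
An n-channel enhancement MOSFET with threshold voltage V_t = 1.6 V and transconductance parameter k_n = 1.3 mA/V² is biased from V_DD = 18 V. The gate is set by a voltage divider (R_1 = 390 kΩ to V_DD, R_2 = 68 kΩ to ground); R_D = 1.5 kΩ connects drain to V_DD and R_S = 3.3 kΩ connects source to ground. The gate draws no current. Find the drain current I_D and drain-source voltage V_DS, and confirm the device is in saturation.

I_D ≈ 0.17 mA, V_DS ≈ 17 V

V_G = V_DD·R_2/(R_1+R_2) = 18×68/458 = 2.67 V.
Assume saturation: I_D = (k_n/2)(V_GS − V_t)² with V_GS = V_G − I_D·R_S = 2.67 − 3.3·I_D.
Substituting gives 7.08·I_D² − 5.6·I_D + 0.748 = 0, with roots I_D = 0.17 or 0.621 mA.
The root I_D = 0.621 mA gives V_GS = 0.622 V ≤ V_t, so take I_D = 0.17 mA.
Then V_GS = 2.11 V and V_DS = V_DD − I_D(R_D+R_S) = 18 − 0.17×4.8 = 17.2 V.
Saturation requires V_DS ≥ V_GS − V_t = 0.511 V; 17.2 ≥ 0.511 ✓.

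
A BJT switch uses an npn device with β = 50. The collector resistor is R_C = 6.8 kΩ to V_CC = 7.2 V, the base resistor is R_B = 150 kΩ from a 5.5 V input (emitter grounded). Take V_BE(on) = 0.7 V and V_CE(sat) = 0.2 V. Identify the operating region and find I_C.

Assume active: I_B = (5.5 − 0.7)/150 = 0.032 mA, giving I_C = β·I_B = 1.6 mA.
But then V_CE = 7.2 − 1.6×6.8 = -3.68 V < V_CE(sat) = 0.2 V — impossible in the active region.
So the transistor is saturated. With V_CE = 0.2 V, I_C = (V_CC − 0.2)/R_C = 7/6.8 = 1.03 mA.
Check: β·I_B = 1.6 mA > I_C = 1.03 mA, confirming saturation.

saturation; I_C ≈ 1 mA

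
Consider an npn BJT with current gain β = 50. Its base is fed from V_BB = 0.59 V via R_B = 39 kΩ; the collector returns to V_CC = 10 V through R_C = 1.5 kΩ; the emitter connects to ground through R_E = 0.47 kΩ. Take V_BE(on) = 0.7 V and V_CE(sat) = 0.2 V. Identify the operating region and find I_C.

cutoff; I_C ≈ 0

V_BB = 0.59 V ≤ V_BE(on) = 0.7 V, so the base-emitter junction is not forward biased.
The transistor is in cutoff: I_B = I_C = 0.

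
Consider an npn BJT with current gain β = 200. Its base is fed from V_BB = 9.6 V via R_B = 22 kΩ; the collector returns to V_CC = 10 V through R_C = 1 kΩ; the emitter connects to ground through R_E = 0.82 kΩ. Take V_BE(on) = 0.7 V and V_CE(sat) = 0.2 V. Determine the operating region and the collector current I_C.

Assume active: I_B = (9.6 − 0.7)/(22 + 201×0.82) = 0.0476 mA, I_C = β·I_B = 9.53 mA.
Then V_CE = 10 − 9.53×1 − 9.58×0.82 = -7.38 V < 0.2 V — the active assumption fails.
Re-solve with V_CE = 0.2 V. KCL at the emitter: V_E/R_E = (V_BB−0.7−V_E)/R_B + (V_CC−0.2−V_E)/R_C, giving V_E = 4.51 V.
I_C = (V_CC − 0.2 − V_E)/R_C = (9.8 − 4.51)/1 = 5.29 mA.
Check: I_B = (8.9 − 4.51)/22 = 0.2 mA, and β·I_B = 40 mA > I_C, confirming saturation.

saturation; I_C ≈ 5.3 mA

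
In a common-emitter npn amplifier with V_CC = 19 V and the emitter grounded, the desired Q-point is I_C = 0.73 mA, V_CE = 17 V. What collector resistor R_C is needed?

Collector loop: V_CC = I_C·R_C + V_CE.
R_C = (V_CC − V_CE)/I_C = (19 − 17)/0.73 = 2.74 kΩ.

R_C ≈ 2.7 kΩ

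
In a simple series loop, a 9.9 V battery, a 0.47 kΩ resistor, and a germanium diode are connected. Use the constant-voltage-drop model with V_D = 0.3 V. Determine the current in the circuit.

I ≈ 20 mA

KVL around the loop: 9.9 = V_D + I·R = 0.3 + I × 0.47 kΩ.
So I = (9.9 − 0.3) / 0.47 kΩ = 9.6 / 0.47 = 20.4 mA.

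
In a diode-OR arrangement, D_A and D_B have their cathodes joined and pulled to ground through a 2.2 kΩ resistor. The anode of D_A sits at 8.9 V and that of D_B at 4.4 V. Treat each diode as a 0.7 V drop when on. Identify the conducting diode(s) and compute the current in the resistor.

Assume both conduct. Then node N would need to be at both 8.9−0.7 = 8.2 V and 4.4−0.7 = 3.7 V, which is impossible.
Assume only D_A conducts: V_N = 8.9 − 0.7 = 8.2 V, so I_R = 8.2/2.2 = 3.73 mA.
Check D_B: its anode-to-cathode voltage is 4.4 − 8.2 = -3.8 V < 0.7 V, so it is off. The assumption is consistent.

Only D_A conducts; I_R ≈ 3.7 mA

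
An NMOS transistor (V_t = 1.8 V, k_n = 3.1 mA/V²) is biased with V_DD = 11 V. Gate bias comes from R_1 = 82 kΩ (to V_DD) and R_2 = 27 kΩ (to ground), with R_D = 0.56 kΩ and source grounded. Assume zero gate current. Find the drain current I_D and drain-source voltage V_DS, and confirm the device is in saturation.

I_D ≈ 1.3 mA, V_DS ≈ 10 V

V_G = V_DD·R_2/(R_1+R_2) = 11×27/109 = 2.72 V. With the source grounded, V_GS = V_G = 2.72 V.
Assume saturation: I_D = (k_n/2)(V_GS − V_t)² = (3.1/2)×(2.72 − 1.8)² = 1.55×0.925² = 1.33 mA.
V_DS = V_DD − I_D·R_D = 11 − 1.33×0.56 = 10.3 V.
Saturation requires V_DS ≥ V_GS − V_t = 0.925 V; 10.3 ≥ 0.925 ✓.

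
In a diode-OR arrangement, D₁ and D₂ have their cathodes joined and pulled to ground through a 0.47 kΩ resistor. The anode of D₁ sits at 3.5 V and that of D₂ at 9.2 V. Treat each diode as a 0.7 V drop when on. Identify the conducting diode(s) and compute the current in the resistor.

Only D₂ conducts; I_R ≈ 18 mA

Assume both conduct. Then node N would need to be at both 3.5−0.7 = 2.8 V and 9.2−0.7 = 8.5 V, which is impossible.
Assume only D₂ conducts: V_N = 9.2 − 0.7 = 8.5 V, so I_R = 8.5/0.47 = 18.1 mA.
Check D₁: its anode-to-cathode voltage is 3.5 − 8.5 = -5 V < 0.7 V, so it is off. The assumption is consistent.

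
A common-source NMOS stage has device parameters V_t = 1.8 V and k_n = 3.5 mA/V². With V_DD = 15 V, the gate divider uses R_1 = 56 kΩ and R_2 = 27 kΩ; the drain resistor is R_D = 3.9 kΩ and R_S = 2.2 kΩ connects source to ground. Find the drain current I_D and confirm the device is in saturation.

V_G = V_DD·R_2/(R_1+R_2) = 15×27/83 = 4.88 V.
Assume saturation: I_D = (k_n/2)(V_GS − V_t)² with V_GS = V_G − I_D·R_S = 4.88 − 2.2·I_D.
Substituting gives 8.47·I_D² − 24.7·I_D + 16.6 = 0, with roots I_D = 1.05 or 1.87 mA.
The root I_D = 1.87 mA gives V_GS = 0.766 V ≤ V_t, so take I_D = 1.05 mA.
Then V_GS = 2.57 V and V_DS = V_DD − I_D(R_D+R_S) = 15 − 1.05×6.1 = 8.61 V.
Saturation requires V_DS ≥ V_GS − V_t = 0.774 V; 8.61 ≥ 0.774 ✓.

I_D ≈ 1 mA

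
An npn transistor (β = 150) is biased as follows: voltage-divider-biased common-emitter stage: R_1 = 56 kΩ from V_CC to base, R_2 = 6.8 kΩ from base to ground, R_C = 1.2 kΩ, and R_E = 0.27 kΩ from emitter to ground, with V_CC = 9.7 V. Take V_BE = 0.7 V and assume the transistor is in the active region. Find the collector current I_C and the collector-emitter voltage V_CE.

Thevenize the base divider: V_Th = V_CC·R_2/(R_1+R_2) = 9.7×6.8/62.8 = 1.05 V, R_Th = R_1‖R_2 = 6.06 kΩ.
Base-emitter loop: V_Th = I_B·R_Th + V_BE + (β+1)I_B·R_E, so I_B = (1.05 − 0.7) / (6.06 + 151×0.27) = 0.00748 mA.
I_C = β·I_B = 150×0.00748 = 1.12 mA, and I_E = (β+1)I_B = 1.13 mA.
V_CE = V_CC − I_C·R_C − I_E·R_E = 9.7 − 1.12×1.2 − 1.13×0.27 = 8.05 V.
V_CE = 8.05 V > 0.2 V confirms active-region operation.

I_C ≈ 1.1 mA, V_CE ≈ 8 V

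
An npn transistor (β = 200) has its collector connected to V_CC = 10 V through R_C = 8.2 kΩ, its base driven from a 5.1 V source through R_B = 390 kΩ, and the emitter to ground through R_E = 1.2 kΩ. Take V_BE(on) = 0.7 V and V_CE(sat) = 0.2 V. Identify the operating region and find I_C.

Assume active: I_B = (5.1 − 0.7)/(390 + 201×1.2) = 0.00697 mA, I_C = β·I_B = 1.39 mA.
Then V_CE = 10 − 1.39×8.2 − 1.4×1.2 = -3.11 V < 0.2 V — the active assumption fails.
Re-solve with V_CE = 0.2 V. KCL at the emitter: V_E/R_E = (V_BB−0.7−V_E)/R_B + (V_CC−0.2−V_E)/R_C, giving V_E = 1.26 V.
I_C = (V_CC − 0.2 − V_E)/R_C = (9.8 − 1.26)/8.2 = 1.04 mA.
Check: I_B = (4.4 − 1.26)/390 = 0.00805 mA, and β·I_B = 1.61 mA > I_C, confirming saturation.

saturation; I_C ≈ 1 mA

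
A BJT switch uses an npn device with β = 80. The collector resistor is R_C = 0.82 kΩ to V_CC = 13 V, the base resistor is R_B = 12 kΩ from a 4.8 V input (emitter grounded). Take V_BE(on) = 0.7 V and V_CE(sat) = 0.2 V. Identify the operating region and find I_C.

Assume active: I_B = (4.8 − 0.7)/12 = 0.342 mA, giving I_C = β·I_B = 27.3 mA.
But then V_CE = 13 − 27.3×0.82 = -9.41 V < V_CE(sat) = 0.2 V — impossible in the active region.
So the transistor is saturated. With V_CE = 0.2 V, I_C = (V_CC − 0.2)/R_C = 12.8/0.82 = 15.6 mA.
Check: β·I_B = 27.3 mA > I_C = 15.6 mA, confirming saturation.

saturation; I_C ≈ 16 mA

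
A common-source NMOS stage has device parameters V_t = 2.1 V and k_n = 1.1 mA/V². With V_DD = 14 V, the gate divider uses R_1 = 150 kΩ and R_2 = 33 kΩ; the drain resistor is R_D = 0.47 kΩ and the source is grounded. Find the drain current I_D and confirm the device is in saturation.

I_D ≈ 0.099 mA

V_G = V_DD·R_2/(R_1+R_2) = 14×33/183 = 2.52 V. With the source grounded, V_GS = V_G = 2.52 V.
Assume saturation: I_D = (k_n/2)(V_GS − V_t)² = (1.1/2)×(2.52 − 2.1)² = 0.55×0.425² = 0.0992 mA.
V_DS = V_DD − I_D·R_D = 14 − 0.0992×0.47 = 14 V.
Saturation requires V_DS ≥ V_GS − V_t = 0.425 V; 14 ≥ 0.425 ✓.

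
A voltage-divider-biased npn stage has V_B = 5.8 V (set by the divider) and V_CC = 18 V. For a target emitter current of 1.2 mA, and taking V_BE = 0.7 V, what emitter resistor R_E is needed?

V_E = V_B − V_BE = 5.8 − 0.7 = 5.1 V.
R_E = V_E / I_E = 5.1 / 1.2 = 4.25 kΩ.

R_E ≈ 4.2 kΩ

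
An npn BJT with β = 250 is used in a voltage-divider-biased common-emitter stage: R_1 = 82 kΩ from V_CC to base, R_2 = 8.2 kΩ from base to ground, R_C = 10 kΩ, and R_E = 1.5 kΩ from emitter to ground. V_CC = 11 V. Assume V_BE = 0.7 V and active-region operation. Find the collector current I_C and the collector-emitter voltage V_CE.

Thevenize the base divider: V_Th = V_CC·R_2/(R_1+R_2) = 11×8.2/90.2 = 1 V, R_Th = R_1‖R_2 = 7.45 kΩ.
Base-emitter loop: V_Th = I_B·R_Th + V_BE + (β+1)I_B·R_E, so I_B = (1 − 0.7) / (7.45 + 251×1.5) = 0.000781 mA.
I_C = β·I_B = 250×0.000781 = 0.195 mA, and I_E = (β+1)I_B = 0.196 mA.
V_CE = V_CC − I_C·R_C − I_E·R_E = 11 − 0.195×10 − 0.196×1.5 = 8.75 V.
V_CE = 8.75 V > 0.2 V confirms active-region operation.

I_C ≈ 0.2 mA, V_CE ≈ 8.8 V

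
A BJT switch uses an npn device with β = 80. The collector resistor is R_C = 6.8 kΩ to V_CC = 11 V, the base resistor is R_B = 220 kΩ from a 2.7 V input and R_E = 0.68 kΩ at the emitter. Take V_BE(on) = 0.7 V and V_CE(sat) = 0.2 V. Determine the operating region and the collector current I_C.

Assume active. Base-emitter loop: I_B = (V_BB − V_BE)/(R_B + (β+1)R_E) = (2.7 − 0.7)/(220 + 81×0.68) = 0.00727 mA.
I_C = β·I_B = 80×0.00727 = 0.582 mA.
V_CE = V_CC − I_C·R_C − I_E·R_E = 11 − 0.582×6.8 − 0.589×0.68 = 6.64 V > V_CE(sat), so the active-region assumption holds.

active; I_C ≈ 0.58 mA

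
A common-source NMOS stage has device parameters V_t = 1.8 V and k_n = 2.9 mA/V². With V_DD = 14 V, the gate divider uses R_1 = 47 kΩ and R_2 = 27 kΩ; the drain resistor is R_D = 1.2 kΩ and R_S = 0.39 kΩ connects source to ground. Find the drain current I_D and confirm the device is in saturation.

I_D ≈ 4.1 mA

V_G = V_DD·R_2/(R_1+R_2) = 14×27/74 = 5.11 V.
Assume saturation: I_D = (k_n/2)(V_GS − V_t)² with V_GS = V_G − I_D·R_S = 5.11 − 0.39·I_D.
Substituting gives 0.221·I_D² − 4.74·I_D + 15.9 = 0, with roots I_D = 4.15 or 17.4 mA.
The root I_D = 17.4 mA gives V_GS = -1.66 V ≤ V_t, so take I_D = 4.15 mA.
Then V_GS = 3.49 V and V_DS = V_DD − I_D(R_D+R_S) = 14 − 4.15×1.59 = 7.41 V.
Saturation requires V_DS ≥ V_GS − V_t = 1.69 V; 7.41 ≥ 1.69 ✓.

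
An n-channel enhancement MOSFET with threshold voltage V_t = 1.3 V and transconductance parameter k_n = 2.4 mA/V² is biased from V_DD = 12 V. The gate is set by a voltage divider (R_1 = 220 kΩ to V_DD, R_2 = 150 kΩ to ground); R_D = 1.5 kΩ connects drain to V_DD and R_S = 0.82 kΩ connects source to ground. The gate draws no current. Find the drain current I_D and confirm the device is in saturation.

I_D ≈ 2.6 mA

V_G = V_DD·R_2/(R_1+R_2) = 12×150/370 = 4.86 V.
Assume saturation: I_D = (k_n/2)(V_GS − V_t)² with V_GS = V_G − I_D·R_S = 4.86 − 0.82·I_D.
Substituting gives 0.807·I_D² − 8.02·I_D + 15.2 = 0, with roots I_D = 2.56 or 7.37 mA.
The root I_D = 7.37 mA gives V_GS = -1.18 V ≤ V_t, so take I_D = 2.56 mA.
Then V_GS = 2.76 V and V_DS = V_DD − I_D(R_D+R_S) = 12 − 2.56×2.32 = 6.05 V.
Saturation requires V_DS ≥ V_GS − V_t = 1.46 V; 6.05 ≥ 1.46 ✓.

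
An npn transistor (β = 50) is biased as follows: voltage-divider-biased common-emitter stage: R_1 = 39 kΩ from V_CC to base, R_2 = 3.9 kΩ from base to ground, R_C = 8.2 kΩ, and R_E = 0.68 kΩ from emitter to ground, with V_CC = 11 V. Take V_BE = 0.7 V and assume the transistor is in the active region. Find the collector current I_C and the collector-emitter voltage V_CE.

I_C ≈ 0.39 mA, V_CE ≈ 7.5 V

Thevenize the base divider: V_Th = V_CC·R_2/(R_1+R_2) = 11×3.9/42.9 = 1 V, R_Th = R_1‖R_2 = 3.55 kΩ.
Base-emitter loop: V_Th = I_B·R_Th + V_BE + (β+1)I_B·R_E, so I_B = (1 − 0.7) / (3.55 + 51×0.68) = 0.00785 mA.
I_C = β·I_B = 50×0.00785 = 0.392 mA, and I_E = (β+1)I_B = 0.4 mA.
V_CE = V_CC − I_C·R_C − I_E·R_E = 11 − 0.392×8.2 − 0.4×0.68 = 7.51 V.
V_CE = 7.51 V > 0.2 V confirms active-region operation.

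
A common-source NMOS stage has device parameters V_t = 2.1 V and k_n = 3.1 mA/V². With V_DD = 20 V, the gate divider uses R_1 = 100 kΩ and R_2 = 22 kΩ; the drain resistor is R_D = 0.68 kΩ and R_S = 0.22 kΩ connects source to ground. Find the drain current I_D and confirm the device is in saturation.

V_G = V_DD·R_2/(R_1+R_2) = 20×22/122 = 3.61 V.
Assume saturation: I_D = (k_n/2)(V_GS − V_t)² with V_GS = V_G − I_D·R_S = 3.61 − 0.22·I_D.
Substituting gives 0.075·I_D² − 2.03·I_D + 3.52 = 0, with roots I_D = 1.86 or 25.2 mA.
The root I_D = 25.2 mA gives V_GS = -1.93 V ≤ V_t, so take I_D = 1.86 mA.
Then V_GS = 3.2 V and V_DS = V_DD − I_D(R_D+R_S) = 20 − 1.86×0.9 = 18.3 V.
Saturation requires V_DS ≥ V_GS − V_t = 1.1 V; 18.3 ≥ 1.1 ✓.

I_D ≈ 1.9 mA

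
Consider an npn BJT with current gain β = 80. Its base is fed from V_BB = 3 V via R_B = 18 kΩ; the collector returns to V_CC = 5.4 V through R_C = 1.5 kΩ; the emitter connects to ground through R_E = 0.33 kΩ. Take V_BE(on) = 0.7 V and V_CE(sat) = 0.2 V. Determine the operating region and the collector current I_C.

Assume active: I_B = (3 − 0.7)/(18 + 81×0.33) = 0.0514 mA, I_C = β·I_B = 4.11 mA.
Then V_CE = 5.4 − 4.11×1.5 − 4.16×0.33 = -2.14 V < 0.2 V — the active assumption fails.
Re-solve with V_CE = 0.2 V. KCL at the emitter: V_E/R_E = (V_BB−0.7−V_E)/R_B + (V_CC−0.2−V_E)/R_C, giving V_E = 0.958 V.
I_C = (V_CC − 0.2 − V_E)/R_C = (5.2 − 0.958)/1.5 = 2.83 mA.
Check: I_B = (2.3 − 0.958)/18 = 0.0746 mA, and β·I_B = 5.97 mA > I_C, confirming saturation.

saturation; I_C ≈ 2.8 mA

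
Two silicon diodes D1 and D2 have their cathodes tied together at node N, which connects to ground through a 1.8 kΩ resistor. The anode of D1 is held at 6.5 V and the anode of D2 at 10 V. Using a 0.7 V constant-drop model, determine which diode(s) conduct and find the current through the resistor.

Only D2 conducts; I_R ≈ 5.2 mA

Assume both conduct. Then node N would need to be at both 6.5−0.7 = 5.8 V and 10−0.7 = 9.3 V, which is impossible.
Assume only D2 conducts: V_N = 10 − 0.7 = 9.3 V, so I_R = 9.3/1.8 = 5.17 mA.
Check D1: its anode-to-cathode voltage is 6.5 − 9.3 = -2.8 V < 0.7 V, so it is off. The assumption is consistent.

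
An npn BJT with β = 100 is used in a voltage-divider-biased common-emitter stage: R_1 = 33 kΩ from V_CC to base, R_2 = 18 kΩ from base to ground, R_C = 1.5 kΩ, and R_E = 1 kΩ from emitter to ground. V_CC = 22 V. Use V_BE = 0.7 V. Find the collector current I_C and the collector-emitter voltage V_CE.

I_C ≈ 6.3 mA, V_CE ≈ 6.3 V

Thevenize the base divider: V_Th = V_CC·R_2/(R_1+R_2) = 22×18/51 = 7.76 V, R_Th = R_1‖R_2 = 11.6 kΩ.
Base-emitter loop: V_Th = I_B·R_Th + V_BE + (β+1)I_B·R_E, so I_B = (7.76 − 0.7) / (11.6 + 101×1) = 0.0627 mA.
I_C = β·I_B = 100×0.0627 = 6.27 mA, and I_E = (β+1)I_B = 6.33 mA.
V_CE = V_CC − I_C·R_C − I_E·R_E = 22 − 6.27×1.5 − 6.33×1 = 6.26 V.
V_CE = 6.26 V > 0.2 V confirms active-region operation.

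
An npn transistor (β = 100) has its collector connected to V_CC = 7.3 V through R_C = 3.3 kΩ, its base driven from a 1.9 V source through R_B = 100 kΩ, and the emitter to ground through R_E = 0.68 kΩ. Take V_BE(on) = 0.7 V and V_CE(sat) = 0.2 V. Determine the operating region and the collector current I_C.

Assume active. Base-emitter loop: I_B = (V_BB − V_BE)/(R_B + (β+1)R_E) = (1.9 − 0.7)/(100 + 101×0.68) = 0.00711 mA.
I_C = β·I_B = 100×0.00711 = 0.711 mA.
V_CE = V_CC − I_C·R_C − I_E·R_E = 7.3 − 0.711×3.3 − 0.719×0.68 = 4.46 V > V_CE(sat), so the active-region assumption holds.

active; I_C ≈ 0.71 mA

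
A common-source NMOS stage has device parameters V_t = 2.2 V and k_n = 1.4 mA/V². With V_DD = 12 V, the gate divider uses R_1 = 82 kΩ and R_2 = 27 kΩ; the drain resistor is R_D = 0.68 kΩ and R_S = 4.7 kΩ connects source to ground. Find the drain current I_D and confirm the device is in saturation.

V_G = V_DD·R_2/(R_1+R_2) = 12×27/109 = 2.97 V.
Assume saturation: I_D = (k_n/2)(V_GS − V_t)² with V_GS = V_G − I_D·R_S = 2.97 − 4.7·I_D.
Substituting gives 15.5·I_D² − 6.08·I_D + 0.418 = 0, with roots I_D = 0.0886 or 0.305 mA.
The root I_D = 0.305 mA gives V_GS = 1.54 V ≤ V_t, so take I_D = 0.0886 mA.
Then V_GS = 2.56 V and V_DS = V_DD − I_D(R_D+R_S) = 12 − 0.0886×5.38 = 11.5 V.
Saturation requires V_DS ≥ V_GS − V_t = 0.356 V; 11.5 ≥ 0.356 ✓.

I_D ≈ 0.089 mA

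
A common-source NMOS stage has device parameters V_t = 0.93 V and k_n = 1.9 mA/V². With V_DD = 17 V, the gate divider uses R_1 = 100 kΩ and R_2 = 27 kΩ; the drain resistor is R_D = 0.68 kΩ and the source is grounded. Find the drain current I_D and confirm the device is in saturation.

V_G = V_DD·R_2/(R_1+R_2) = 17×27/127 = 3.61 V. With the source grounded, V_GS = V_G = 3.61 V.
Assume saturation: I_D = (k_n/2)(V_GS − V_t)² = (1.9/2)×(3.61 − 0.93)² = 0.95×2.68² = 6.84 mA.
V_DS = V_DD − I_D·R_D = 17 − 6.84×0.68 = 12.3 V.
Saturation requires V_DS ≥ V_GS − V_t = 2.68 V; 12.3 ≥ 2.68 ✓.

I_D ≈ 6.8 mA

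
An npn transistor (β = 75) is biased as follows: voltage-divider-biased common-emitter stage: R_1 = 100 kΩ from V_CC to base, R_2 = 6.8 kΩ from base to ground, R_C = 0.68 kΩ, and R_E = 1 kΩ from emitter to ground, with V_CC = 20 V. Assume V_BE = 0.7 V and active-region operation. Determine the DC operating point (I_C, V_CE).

Thevenize the base divider: V_Th = V_CC·R_2/(R_1+R_2) = 20×6.8/107 = 1.27 V, R_Th = R_1‖R_2 = 6.37 kΩ.
Base-emitter loop: V_Th = I_B·R_Th + V_BE + (β+1)I_B·R_E, so I_B = (1.27 − 0.7) / (6.37 + 76×1) = 0.00696 mA.
I_C = β·I_B = 75×0.00696 = 0.522 mA, and I_E = (β+1)I_B = 0.529 mA.
V_CE = V_CC − I_C·R_C − I_E·R_E = 20 − 0.522×0.68 − 0.529×1 = 19.1 V.
V_CE = 19.1 V > 0.2 V confirms active-region operation.

I_C ≈ 0.52 mA, V_CE ≈ 19 V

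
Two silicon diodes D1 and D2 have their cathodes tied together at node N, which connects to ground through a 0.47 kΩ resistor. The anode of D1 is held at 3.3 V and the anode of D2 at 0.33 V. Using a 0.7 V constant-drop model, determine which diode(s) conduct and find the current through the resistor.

Only D1 conducts; I_R ≈ 5.5 mA

Assume both conduct. Then node N would need to be at both 3.3−0.7 = 2.6 V and 0.33−0.7 = -0.37 V, which is impossible.
Assume only D1 conducts: V_N = 3.3 − 0.7 = 2.6 V, so I_R = 2.6/0.47 = 5.53 mA.
Check D2: its anode-to-cathode voltage is 0.33 − 2.6 = -2.27 V < 0.7 V, so it is off. The assumption is consistent.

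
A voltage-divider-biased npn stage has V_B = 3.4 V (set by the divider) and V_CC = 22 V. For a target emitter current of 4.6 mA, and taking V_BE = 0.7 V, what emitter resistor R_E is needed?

R_E ≈ 0.59 kΩ

V_E = V_B − V_BE = 3.4 − 0.7 = 2.7 V.
R_E = V_E / I_E = 2.7 / 4.6 = 0.587 kΩ.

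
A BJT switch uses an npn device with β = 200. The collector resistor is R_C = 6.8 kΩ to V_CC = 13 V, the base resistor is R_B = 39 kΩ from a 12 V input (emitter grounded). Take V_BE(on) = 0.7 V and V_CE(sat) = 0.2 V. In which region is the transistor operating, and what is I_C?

Assume active: I_B = (12 − 0.7)/39 = 0.29 mA, giving I_C = β·I_B = 57.9 mA.
But then V_CE = 13 − 57.9×6.8 = -381 V < V_CE(sat) = 0.2 V — impossible in the active region.
So the transistor is saturated. With V_CE = 0.2 V, I_C = (V_CC − 0.2)/R_C = 12.8/6.8 = 1.88 mA.
Check: β·I_B = 57.9 mA > I_C = 1.88 mA, confirming saturation.

saturation; I_C ≈ 1.9 mA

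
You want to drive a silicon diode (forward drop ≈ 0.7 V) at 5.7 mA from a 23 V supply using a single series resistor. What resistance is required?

The resistor drops V_S − V_D = 23 − 0.7 = 22.3 V at 5.7 mA.
R = 22.3 V / 5.7 mA = 3.91 kΩ.

R ≈ 3.9 kΩ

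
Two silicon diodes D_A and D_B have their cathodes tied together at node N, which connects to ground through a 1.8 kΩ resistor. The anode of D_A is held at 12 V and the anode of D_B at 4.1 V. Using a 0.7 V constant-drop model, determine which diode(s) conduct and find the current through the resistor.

Only D_A conducts; I_R ≈ 6.3 mA

Assume both conduct. Then node N would need to be at both 12−0.7 = 11.3 V and 4.1−0.7 = 3.4 V, which is impossible.
Assume only D_A conducts: V_N = 12 − 0.7 = 11.3 V, so I_R = 11.3/1.8 = 6.28 mA.
Check D_B: its anode-to-cathode voltage is 4.1 − 11.3 = -7.2 V < 0.7 V, so it is off. The assumption is consistent.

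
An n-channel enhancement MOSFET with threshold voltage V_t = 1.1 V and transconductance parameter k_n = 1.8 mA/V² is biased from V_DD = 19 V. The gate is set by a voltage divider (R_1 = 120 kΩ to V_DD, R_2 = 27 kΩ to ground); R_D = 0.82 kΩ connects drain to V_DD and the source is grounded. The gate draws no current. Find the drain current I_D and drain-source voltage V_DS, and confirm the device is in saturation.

I_D ≈ 5.1 mA, V_DS ≈ 15 V

V_G = V_DD·R_2/(R_1+R_2) = 19×27/147 = 3.49 V. With the source grounded, V_GS = V_G = 3.49 V.
Assume saturation: I_D = (k_n/2)(V_GS − V_t)² = (1.8/2)×(3.49 − 1.1)² = 0.9×2.39² = 5.14 mA.
V_DS = V_DD − I_D·R_D = 19 − 5.14×0.82 = 14.8 V.
Saturation requires V_DS ≥ V_GS − V_t = 2.39 V; 14.8 ≥ 2.39 ✓.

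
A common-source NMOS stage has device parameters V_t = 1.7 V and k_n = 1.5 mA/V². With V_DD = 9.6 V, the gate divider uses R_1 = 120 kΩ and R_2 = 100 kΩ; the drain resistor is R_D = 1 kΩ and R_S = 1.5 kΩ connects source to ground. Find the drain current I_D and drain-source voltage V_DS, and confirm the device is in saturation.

I_D ≈ 1 mA, V_DS ≈ 7.1 V

V_G = V_DD·R_2/(R_1+R_2) = 9.6×100/220 = 4.36 V.
Assume saturation: I_D = (k_n/2)(V_GS − V_t)² with V_GS = V_G − I_D·R_S = 4.36 − 1.5·I_D.
Substituting gives 1.69·I_D² − 6.99·I_D + 5.32 = 0, with roots I_D = 1 or 3.14 mA.
The root I_D = 3.14 mA gives V_GS = -0.346 V ≤ V_t, so take I_D = 1 mA.
Then V_GS = 2.86 V and V_DS = V_DD − I_D(R_D+R_S) = 9.6 − 1×2.5 = 7.09 V.
Saturation requires V_DS ≥ V_GS − V_t = 1.16 V; 7.09 ≥ 1.16 ✓.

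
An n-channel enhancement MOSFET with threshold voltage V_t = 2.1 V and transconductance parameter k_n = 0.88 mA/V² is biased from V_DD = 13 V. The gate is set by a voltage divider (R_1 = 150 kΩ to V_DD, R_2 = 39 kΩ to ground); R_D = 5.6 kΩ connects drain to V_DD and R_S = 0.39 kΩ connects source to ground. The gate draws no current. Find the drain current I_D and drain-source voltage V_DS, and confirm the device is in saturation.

I_D ≈ 0.13 mA, V_DS ≈ 12 V

V_G = V_DD·R_2/(R_1+R_2) = 13×39/189 = 2.68 V.
Assume saturation: I_D = (k_n/2)(V_GS − V_t)² with V_GS = V_G − I_D·R_S = 2.68 − 0.39·I_D.
Substituting gives 0.0669·I_D² − 1.2·I_D + 0.149 = 0, with roots I_D = 0.125 or 17.8 mA.
The root I_D = 17.8 mA gives V_GS = -4.26 V ≤ V_t, so take I_D = 0.125 mA.
Then V_GS = 2.63 V and V_DS = V_DD − I_D(R_D+R_S) = 13 − 0.125×5.99 = 12.2 V.
Saturation requires V_DS ≥ V_GS − V_t = 0.534 V; 12.2 ≥ 0.534 ✓.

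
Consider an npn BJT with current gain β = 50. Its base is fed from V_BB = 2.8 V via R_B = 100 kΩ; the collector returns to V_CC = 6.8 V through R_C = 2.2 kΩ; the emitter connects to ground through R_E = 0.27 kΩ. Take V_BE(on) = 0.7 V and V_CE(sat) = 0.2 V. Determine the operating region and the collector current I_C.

Assume active. Base-emitter loop: I_B = (V_BB − V_BE)/(R_B + (β+1)R_E) = (2.8 − 0.7)/(100 + 51×0.27) = 0.0185 mA.
I_C = β·I_B = 50×0.0185 = 0.923 mA.
V_CE = V_CC − I_C·R_C − I_E·R_E = 6.8 − 0.923×2.2 − 0.941×0.27 = 4.52 V > V_CE(sat), so the active-region assumption holds.

active; I_C ≈ 0.92 mA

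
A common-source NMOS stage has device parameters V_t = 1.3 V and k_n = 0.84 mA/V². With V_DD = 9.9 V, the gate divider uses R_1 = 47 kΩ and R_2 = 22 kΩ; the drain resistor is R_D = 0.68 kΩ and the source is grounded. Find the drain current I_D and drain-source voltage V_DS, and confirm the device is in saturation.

I_D ≈ 1.4 mA, V_DS ≈ 8.9 V

V_G = V_DD·R_2/(R_1+R_2) = 9.9×22/69 = 3.16 V. With the source grounded, V_GS = V_G = 3.16 V.
Assume saturation: I_D = (k_n/2)(V_GS − V_t)² = (0.84/2)×(3.16 − 1.3)² = 0.42×1.86² = 1.45 mA.
V_DS = V_DD − I_D·R_D = 9.9 − 1.45×0.68 = 8.92 V.
Saturation requires V_DS ≥ V_GS − V_t = 1.86 V; 8.92 ≥ 1.86 ✓.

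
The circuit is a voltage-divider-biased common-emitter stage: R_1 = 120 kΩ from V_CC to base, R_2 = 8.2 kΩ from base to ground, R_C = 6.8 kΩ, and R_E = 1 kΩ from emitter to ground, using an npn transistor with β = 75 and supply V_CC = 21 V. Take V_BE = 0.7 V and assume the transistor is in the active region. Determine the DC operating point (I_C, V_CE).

I_C ≈ 0.58 mA, V_CE ≈ 16 V

Thevenize the base divider: V_Th = V_CC·R_2/(R_1+R_2) = 21×8.2/128 = 1.34 V, R_Th = R_1‖R_2 = 7.68 kΩ.
Base-emitter loop: V_Th = I_B·R_Th + V_BE + (β+1)I_B·R_E, so I_B = (1.34 − 0.7) / (7.68 + 76×1) = 0.00769 mA.
I_C = β·I_B = 75×0.00769 = 0.577 mA, and I_E = (β+1)I_B = 0.584 mA.
V_CE = V_CC − I_C·R_C − I_E·R_E = 21 − 0.577×6.8 − 0.584×1 = 16.5 V.
V_CE = 16.5 V > 0.2 V confirms active-region operation.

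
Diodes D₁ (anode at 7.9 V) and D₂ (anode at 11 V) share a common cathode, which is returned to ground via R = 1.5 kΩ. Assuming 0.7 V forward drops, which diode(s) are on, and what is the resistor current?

Assume both conduct. Then node N would need to be at both 7.9−0.7 = 7.2 V and 11−0.7 = 10.3 V, which is impossible.
Assume only D₂ conducts: V_N = 11 − 0.7 = 10.3 V, so I_R = 10.3/1.5 = 6.87 mA.
Check D₁: its anode-to-cathode voltage is 7.9 − 10.3 = -2.4 V < 0.7 V, so it is off. The assumption is consistent.

Only D₂ conducts; I_R ≈ 6.9 mA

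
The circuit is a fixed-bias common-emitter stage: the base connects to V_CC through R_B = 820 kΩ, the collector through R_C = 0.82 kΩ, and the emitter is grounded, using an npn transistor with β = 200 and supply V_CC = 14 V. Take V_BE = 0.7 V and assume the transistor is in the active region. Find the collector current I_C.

Base loop: V_CC = I_B·R_B + V_BE, so I_B = (14 − 0.7)/820 kΩ = 0.0162 mA.
In the active region I_C = β·I_B = 200 × 0.0162 = 3.24 mA.
Collector loop: V_CE = V_CC − I_C·R_C = 14 − 3.24×0.82 = 11.3 V.
Since V_CE = 11.3 V > V_CE(sat) ≈ 0.2 V, the transistor is in the active region as assumed.

I_C ≈ 3.2 mA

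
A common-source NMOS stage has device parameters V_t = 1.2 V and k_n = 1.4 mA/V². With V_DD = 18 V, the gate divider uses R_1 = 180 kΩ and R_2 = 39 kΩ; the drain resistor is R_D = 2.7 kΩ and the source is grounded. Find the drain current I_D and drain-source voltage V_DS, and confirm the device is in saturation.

I_D ≈ 2.8 mA, V_DS ≈ 10 V

V_G = V_DD·R_2/(R_1+R_2) = 18×39/219 = 3.21 V. With the source grounded, V_GS = V_G = 3.21 V.
Assume saturation: I_D = (k_n/2)(V_GS − V_t)² = (1.4/2)×(3.21 − 1.2)² = 0.7×2.01² = 2.82 mA.
V_DS = V_DD − I_D·R_D = 18 − 2.82×2.7 = 10.4 V.
Saturation requires V_DS ≥ V_GS − V_t = 2.01 V; 10.4 ≥ 2.01 ✓.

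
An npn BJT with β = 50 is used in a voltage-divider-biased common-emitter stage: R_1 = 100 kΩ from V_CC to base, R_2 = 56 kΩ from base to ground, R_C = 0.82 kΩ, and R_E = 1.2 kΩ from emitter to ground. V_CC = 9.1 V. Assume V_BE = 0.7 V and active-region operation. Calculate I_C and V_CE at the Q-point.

Thevenize the base divider: V_Th = V_CC·R_2/(R_1+R_2) = 9.1×56/156 = 3.27 V, R_Th = R_1‖R_2 = 35.9 kΩ.
Base-emitter loop: V_Th = I_B·R_Th + V_BE + (β+1)I_B·R_E, so I_B = (3.27 − 0.7) / (35.9 + 51×1.2) = 0.0264 mA.
I_C = β·I_B = 50×0.0264 = 1.32 mA, and I_E = (β+1)I_B = 1.35 mA.
V_CE = V_CC − I_C·R_C − I_E·R_E = 9.1 − 1.32×0.82 − 1.35×1.2 = 6.4 V.
V_CE = 6.4 V > 0.2 V confirms active-region operation.

I_C ≈ 1.3 mA, V_CE ≈ 6.4 V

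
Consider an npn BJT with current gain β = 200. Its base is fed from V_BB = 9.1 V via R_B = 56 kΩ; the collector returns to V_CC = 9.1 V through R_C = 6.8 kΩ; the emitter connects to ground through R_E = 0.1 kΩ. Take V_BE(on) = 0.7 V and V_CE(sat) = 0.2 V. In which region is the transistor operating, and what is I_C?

saturation; I_C ≈ 1.3 mA

Assume active: I_B = (9.1 − 0.7)/(56 + 201×0.1) = 0.11 mA, I_C = β·I_B = 22.1 mA.
Then V_CE = 9.1 − 22.1×6.8 − 22.2×0.1 = -143 V < 0.2 V — the active assumption fails.
Re-solve with V_CE = 0.2 V. KCL at the emitter: V_E/R_E = (V_BB−0.7−V_E)/R_B + (V_CC−0.2−V_E)/R_C, giving V_E = 0.144 V.
I_C = (V_CC − 0.2 − V_E)/R_C = (8.9 − 0.144)/6.8 = 1.29 mA.
Check: I_B = (8.4 − 0.144)/56 = 0.147 mA, and β·I_B = 29.5 mA > I_C, confirming saturation.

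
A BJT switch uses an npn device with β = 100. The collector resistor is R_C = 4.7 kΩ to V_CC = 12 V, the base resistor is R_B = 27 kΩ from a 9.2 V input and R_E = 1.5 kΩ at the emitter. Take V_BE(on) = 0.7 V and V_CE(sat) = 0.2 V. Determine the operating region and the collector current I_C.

Assume active: I_B = (9.2 − 0.7)/(27 + 101×1.5) = 0.0476 mA, I_C = β·I_B = 4.76 mA.
Then V_CE = 12 − 4.76×4.7 − 4.81×1.5 = -17.6 V < 0.2 V — the active assumption fails.
Re-solve with V_CE = 0.2 V. KCL at the emitter: V_E/R_E = (V_BB−0.7−V_E)/R_B + (V_CC−0.2−V_E)/R_C, giving V_E = 3.08 V.
I_C = (V_CC − 0.2 − V_E)/R_C = (11.8 − 3.08)/4.7 = 1.85 mA.
Check: I_B = (8.5 − 3.08)/27 = 0.201 mA, and β·I_B = 20.1 mA > I_C, confirming saturation.

saturation; I_C ≈ 1.9 mA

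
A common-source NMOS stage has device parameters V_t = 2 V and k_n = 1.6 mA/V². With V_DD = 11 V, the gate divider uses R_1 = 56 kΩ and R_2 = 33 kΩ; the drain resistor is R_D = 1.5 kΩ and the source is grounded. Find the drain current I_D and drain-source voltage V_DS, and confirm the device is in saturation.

V_G = V_DD·R_2/(R_1+R_2) = 11×33/89 = 4.08 V. With the source grounded, V_GS = V_G = 4.08 V.
Assume saturation: I_D = (k_n/2)(V_GS − V_t)² = (1.6/2)×(4.08 − 2)² = 0.8×2.08² = 3.46 mA.
V_DS = V_DD − I_D·R_D = 11 − 3.46×1.5 = 5.82 V.
Saturation requires V_DS ≥ V_GS − V_t = 2.08 V; 5.82 ≥ 2.08 ✓.

I_D ≈ 3.5 mA, V_DS ≈ 5.8 V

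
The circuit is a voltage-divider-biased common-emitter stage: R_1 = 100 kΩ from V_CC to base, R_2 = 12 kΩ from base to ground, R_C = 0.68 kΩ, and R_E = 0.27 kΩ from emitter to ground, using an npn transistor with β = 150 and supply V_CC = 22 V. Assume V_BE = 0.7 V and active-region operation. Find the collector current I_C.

I_C ≈ 4.8 mA

Thevenize the base divider: V_Th = V_CC·R_2/(R_1+R_2) = 22×12/112 = 2.36 V, R_Th = R_1‖R_2 = 10.7 kΩ.
Base-emitter loop: V_Th = I_B·R_Th + V_BE + (β+1)I_B·R_E, so I_B = (2.36 − 0.7) / (10.7 + 151×0.27) = 0.0322 mA.
I_C = β·I_B = 150×0.0322 = 4.83 mA, and I_E = (β+1)I_B = 4.86 mA.
V_CE = V_CC − I_C·R_C − I_E·R_E = 22 − 4.83×0.68 − 4.86×0.27 = 17.4 V.
V_CE = 17.4 V > 0.2 V confirms active-region operation.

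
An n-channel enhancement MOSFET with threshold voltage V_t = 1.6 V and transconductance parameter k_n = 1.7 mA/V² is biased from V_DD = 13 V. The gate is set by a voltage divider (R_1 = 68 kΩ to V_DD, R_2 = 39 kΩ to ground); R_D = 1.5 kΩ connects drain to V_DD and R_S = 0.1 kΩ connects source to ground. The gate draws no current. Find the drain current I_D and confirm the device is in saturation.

V_G = V_DD·R_2/(R_1+R_2) = 13×39/107 = 4.74 V.
Assume saturation: I_D = (k_n/2)(V_GS − V_t)² with V_GS = V_G − I_D·R_S = 4.74 − 0.1·I_D.
Substituting gives 0.0085·I_D² − 1.53·I_D + 8.37 = 0, with roots I_D = 5.64 or 175 mA.
The root I_D = 175 mA gives V_GS = -12.7 V ≤ V_t, so take I_D = 5.64 mA.
Then V_GS = 4.17 V and V_DS = V_DD − I_D(R_D+R_S) = 13 − 5.64×1.6 = 3.98 V.
Saturation requires V_DS ≥ V_GS − V_t = 2.57 V; 3.98 ≥ 2.57 ✓.

I_D ≈ 5.6 mA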